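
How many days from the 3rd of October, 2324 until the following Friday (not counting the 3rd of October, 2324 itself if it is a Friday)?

Oct 3, 2324 is a Friday.
From Friday to the next Friday is 7 days.

7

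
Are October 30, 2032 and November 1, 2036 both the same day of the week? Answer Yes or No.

Yes

From Oct 30, 2032 to Nov 1, 2036 is 1463 days.
1463 mod 7 = 0, so they are the same weekday.
(Oct 30, 2032 is a Saturday; Nov 1, 2036 is a Saturday.)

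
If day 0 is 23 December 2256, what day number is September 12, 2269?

Dec 23, 2256 → Dec 23, 2257: 365 days.
Dec 23, 2257 → Dec 23, 2258: 365 days.
Dec 23, 2258 → Dec 23, 2259: 365 days.
Dec 23, 2259 → Dec 23, 2260: 366 days (Feb 29, 2260 is in that span).
Dec 23, 2260 → Dec 23, 2261: 365 days.
Dec 23, 2261 → Dec 23, 2262: 365 days.
Dec 23, 2262 → Dec 23, 2263: 365 days.
Dec 23, 2263 → Dec 23, 2264: 366 days (Feb 29, 2264 is in that span).
Dec 23, 2264 → Dec 23, 2265: 365 days.
Dec 23, 2265 → Dec 23, 2266: 365 days.
Dec 23, 2266 → Dec 23, 2267: 365 days.
Dec 23, 2267 → Dec 23, 2268: 366 days (Feb 29, 2268 is in that span).
Dec 23, 2268 → Jan 23, 2269: 31 days (December has 31).
Jan 23, 2269 → Feb 23, 2269: 31 days (January has 31).
Feb 23, 2269 → Mar 23, 2269: 28 days (February has 28).
Mar 23, 2269 → Apr 23, 2269: 31 days (March has 31).
Apr 23, 2269 → May 23, 2269: 30 days (April has 30).
May 23, 2269 → Jun 23, 2269: 31 days (May has 31).
Jun 23, 2269 → Jul 23, 2269: 30 days (June has 30).
Jul 23, 2269 → Aug 23, 2269: 31 days (July has 31).
Aug 23, 2269 → Sep 12, 2269: 20 days.
Total: 4646 days.

4646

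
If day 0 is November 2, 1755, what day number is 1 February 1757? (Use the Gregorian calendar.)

457

Nov 2, 1755 → Nov 2, 1756: 366 days (Feb 29, 1756 is in that span).
Nov 2, 1756 → Dec 2, 1756: 30 days (November has 30).
Dec 2, 1756 → Jan 2, 1757: 31 days (December has 31).
Jan 2, 1757 → Feb 1, 1757: 30 days.
Total: 457 days.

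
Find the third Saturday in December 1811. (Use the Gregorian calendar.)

December 21, 1811

December 1, 1811 is a Sunday.
The first Saturday is therefore December 7 (6 days later).
The third Saturday is 7 + 2×7 = December 21.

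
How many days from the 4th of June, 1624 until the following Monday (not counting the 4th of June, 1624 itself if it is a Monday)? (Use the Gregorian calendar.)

Jun 4, 1624 is a Tuesday.
From Tuesday to the next Monday is 6 days.

6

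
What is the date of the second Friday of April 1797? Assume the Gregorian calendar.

April 14, 1797

April 1, 1797 is a Saturday.
The first Friday is therefore April 7 (6 days later).
The second Friday is 7 + 1×7 = April 14.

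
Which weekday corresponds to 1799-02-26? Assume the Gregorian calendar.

Doomsday rule: the anchor day for the 1700s is Sunday. For year 99: 99÷12 = 8 r 3, and 3÷4 = 0, so 8+3+0 = 11.
Sunday + 11 ≡ Thursday — that's 1799's doomsday.
In February the doomsday date is Feb 28 (1799 is not a leap year).
Feb 26 is 2 days before Feb 28; 2 mod 7 = 2, so Thursday − 2 = Tuesday.

Tuesday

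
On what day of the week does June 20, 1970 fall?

January 1, 1970 is a Thursday.
Jan 1, 1970 → Feb 1, 1970: 31 days (January has 31).
Feb 1, 1970 → Mar 1, 1970: 28 days (February has 28).
Mar 1, 1970 → Apr 1, 1970: 31 days (March has 31).
Apr 1, 1970 → May 1, 1970: 30 days (April has 30).
May 1, 1970 → Jun 1, 1970: 31 days (May has 31).
Jun 1, 1970 → Jun 20, 1970: 19 days.
Total: 170 days.
170 mod 7 = 2, so Thursday + 2 = Saturday.

Saturday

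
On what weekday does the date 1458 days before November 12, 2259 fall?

Thursday

First find the weekday of Nov 12, 2259. Doomsday rule: the anchor day for the 2200s is Friday. For year 59: 59÷12 = 4 r 11, and 11÷4 = 2, so 4+11+2 = 17.
Friday + 17 ≡ Monday — that's 2259's doomsday.
In November the doomsday date is Nov 7.
Nov 12 is 5 days after Nov 7; 5 mod 7 = 5, so Monday + 5 = Saturday.
1458 mod 7 = 2, so 1458 days before a Saturday is Saturday − 2 = Thursday.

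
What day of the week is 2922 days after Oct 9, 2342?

Monday

First find the weekday of Oct 9, 2342. Doomsday rule: the anchor day for the 2300s is Wednesday. For year 42: 42÷12 = 3 r 6, and 6÷4 = 1, so 3+6+1 = 10.
Wednesday + 10 ≡ Saturday — that's 2342's doomsday.
In October the doomsday date is Oct 10.
Oct 9 is 1 day before Oct 10; 1 mod 7 = 1, so Saturday − 1 = Friday.
2922 mod 7 = 3, so 2922 days after a Friday is Friday + 3 = Monday.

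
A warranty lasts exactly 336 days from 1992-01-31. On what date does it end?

Jan has 31 days: +1 → Feb 1, 1992 (335 left).
Feb has 29 days: +29 → Mar 1, 1992 (306 left).
Mar has 31 days: +31 → Apr 1, 1992 (275 left).
Apr has 30 days: +30 → May 1, 1992 (245 left).
May has 31 days: +31 → Jun 1, 1992 (214 left).
Jun has 30 days: +30 → Jul 1, 1992 (184 left).
Jul has 31 days: +31 → Aug 1, 1992 (153 left).
Aug has 31 days: +31 → Sep 1, 1992 (122 left).
Sep has 30 days: +30 → Oct 1, 1992 (92 left).
Oct has 31 days: +31 → Nov 1, 1992 (61 left).
Nov has 30 days: +30 → Dec 1, 1992 (31 left).
Dec has 31 days: +31 → Jan 1, 1993 (0 left).

January 1, 1993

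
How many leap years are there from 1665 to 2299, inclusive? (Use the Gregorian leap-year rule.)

Multiples of 4 in [1665,2299]: 158.
Of those, multiples of 100: 6 (not leap unless ÷400).
Multiples of 400: 1.
Leap years = 158 − 6 + 1 = 153.

153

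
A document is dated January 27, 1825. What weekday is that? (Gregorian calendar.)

Thursday

Doomsday rule: the anchor day for the 1800s is Friday. For year 25: 25÷12 = 2 r 1, and 1÷4 = 0, so 2+1+0 = 3.
Friday + 3 ≡ Monday — that's 1825's doomsday.
In January the doomsday date is Jan 3 (1825 is not a leap year).
Jan 27 is 24 days after Jan 3; 24 mod 7 = 3, so Monday + 3 = Thursday.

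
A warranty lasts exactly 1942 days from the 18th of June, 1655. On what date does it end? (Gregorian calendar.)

+366 (one year; includes Feb 29, 1656) → Jun 18, 1656 (1576 left).
+365 (one year) → Jun 18, 1657 (1211 left).
+365 (one year) → Jun 18, 1658 (846 left).
+365 (one year) → Jun 18, 1659 (481 left).
+366 (one year; includes Feb 29, 1660) → Jun 18, 1660 (115 left).
Jun has 30 days: +13 → Jul 1, 1660 (102 left).
Jul has 31 days: +31 → Aug 1, 1660 (71 left).
Aug has 31 days: +31 → Sep 1, 1660 (40 left).
Sep has 30 days: +30 → Oct 1, 1660 (10 left).
+10 → Oct 11, 1660.

October 11, 1660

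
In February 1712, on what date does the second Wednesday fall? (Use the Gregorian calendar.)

February 10, 1712

February 1, 1712 is a Monday.
The first Wednesday is therefore February 3 (2 days later).
The second Wednesday is 3 + 1×7 = February 10.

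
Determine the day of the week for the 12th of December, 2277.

Doomsday rule: the anchor day for the 2200s is Friday. For year 77: 77÷12 = 6 r 5, and 5÷4 = 1, so 6+5+1 = 12.
Friday + 12 ≡ Wednesday — that's 2277's doomsday.
In December the doomsday date is Dec 12.
Dec 12 is the doomsday itself: Wednesday.

Wednesday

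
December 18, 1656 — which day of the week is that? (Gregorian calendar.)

Doomsday rule: the anchor day for the 1600s is Tuesday. For year 56: 56÷12 = 4 r 8, and 8÷4 = 2, so 4+8+2 = 14.
Tuesday + 14 ≡ Tuesday — that's 1656's doomsday.
In December the doomsday date is Dec 12.
Dec 18 is 6 days after Dec 12; 6 mod 7 = 6, so Tuesday + 6 = Monday.

Monday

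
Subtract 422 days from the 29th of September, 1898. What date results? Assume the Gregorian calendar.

−365 (one year) → Sep 29, 1897 (57 left).
−29 → Aug 31, 1897 (end of Aug, 31 days; 28 left).
−28 → Aug 3, 1897.

August 3, 1897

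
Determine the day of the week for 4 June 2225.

Doomsday rule: the anchor day for the 2200s is Friday. For year 25: 25÷12 = 2 r 1, and 1÷4 = 0, so 2+1+0 = 3.
Friday + 3 ≡ Monday — that's 2225's doomsday.
In June the doomsday date is Jun 6.
Jun 4 is 2 days before Jun 6; 2 mod 7 = 2, so Monday − 2 = Saturday.

Saturday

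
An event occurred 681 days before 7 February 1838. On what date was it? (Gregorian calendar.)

−365 (one year) → Feb 7, 1837 (316 left).
−7 → Jan 31, 1837 (end of Jan, 31 days; 309 left).
−31 → Dec 31, 1836 (end of Dec, 31 days; 278 left).
−31 → Nov 30, 1836 (end of Nov, 30 days; 247 left).
−30 → Oct 31, 1836 (end of Oct, 31 days; 217 left).
−31 → Sep 30, 1836 (end of Sep, 30 days; 186 left).
−30 → Aug 31, 1836 (end of Aug, 31 days; 156 left).
−31 → Jul 31, 1836 (end of Jul, 31 days; 125 left).
−31 → Jun 30, 1836 (end of Jun, 30 days; 94 left).
−30 → May 31, 1836 (end of May, 31 days; 64 left).
−31 → Apr 30, 1836 (end of Apr, 30 days; 33 left).
−30 → Mar 31, 1836 (end of Mar, 31 days; 3 left).
−3 → Mar 28, 1836.

March 28, 1836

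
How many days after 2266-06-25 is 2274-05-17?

Jun 25, 2266 → Jun 25, 2267: 365 days.
Jun 25, 2267 → Jun 25, 2268: 366 days (Feb 29, 2268 is in that span).
Jun 25, 2268 → Jun 25, 2269: 365 days.
Jun 25, 2269 → Jun 25, 2270: 365 days.
Jun 25, 2270 → Jun 25, 2271: 365 days.
Jun 25, 2271 → Jun 25, 2272: 366 days (Feb 29, 2272 is in that span).
Jun 25, 2272 → Jun 25, 2273: 365 days.
Jun 25, 2273 → Jul 25, 2273: 30 days (June has 30).
Jul 25, 2273 → Aug 25, 2273: 31 days (July has 31).
Aug 25, 2273 → Sep 25, 2273: 31 days (August has 31).
Sep 25, 2273 → Oct 25, 2273: 30 days (September has 30).
Oct 25, 2273 → Nov 25, 2273: 31 days (October has 31).
Nov 25, 2273 → Dec 25, 2273: 30 days (November has 30).
Dec 25, 2273 → Jan 25, 2274: 31 days (December has 31).
Jan 25, 2274 → Feb 25, 2274: 31 days (January has 31).
Feb 25, 2274 → Mar 25, 2274: 28 days (February has 28).
Mar 25, 2274 → Apr 25, 2274: 31 days (March has 31).
Apr 25, 2274 → May 17, 2274: 22 days.
Total: 2883 days.

2883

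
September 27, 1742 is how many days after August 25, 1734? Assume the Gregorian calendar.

2955

Aug 25, 1734 → Aug 25, 1735: 365 days.
Aug 25, 1735 → Aug 25, 1736: 366 days (Feb 29, 1736 is in that span).
Aug 25, 1736 → Aug 25, 1737: 365 days.
Aug 25, 1737 → Aug 25, 1738: 365 days.
Aug 25, 1738 → Aug 25, 1739: 365 days.
Aug 25, 1739 → Aug 25, 1740: 366 days (Feb 29, 1740 is in that span).
Aug 25, 1740 → Aug 25, 1741: 365 days.
Aug 25, 1741 → Sep 25, 1741: 31 days (August has 31).
Sep 25, 1741 → Oct 25, 1741: 30 days (September has 30).
Oct 25, 1741 → Nov 25, 1741: 31 days (October has 31).
Nov 25, 1741 → Dec 25, 1741: 30 days (November has 30).
Dec 25, 1741 → Jan 25, 1742: 31 days (December has 31).
Jan 25, 1742 → Feb 25, 1742: 31 days (January has 31).
Feb 25, 1742 → Mar 25, 1742: 28 days (February has 28).
Mar 25, 1742 → Apr 25, 1742: 31 days (March has 31).
Apr 25, 1742 → May 25, 1742: 30 days (April has 30).
May 25, 1742 → Jun 25, 1742: 31 days (May has 31).
Jun 25, 1742 → Jul 25, 1742: 30 days (June has 30).
Jul 25, 1742 → Aug 25, 1742: 31 days (July has 31).
Aug 25, 1742 → Sep 25, 1742: 31 days (August has 31).
Sep 25, 1742 → Sep 27, 1742: 2 days.
Total: 2955 days.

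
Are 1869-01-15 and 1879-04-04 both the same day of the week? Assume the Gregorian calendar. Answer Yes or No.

Yes

From Jan 15, 1869 to Apr 4, 1879 is 3731 days.
3731 mod 7 = 0, so they are the same weekday.
(Jan 15, 1869 is a Friday; Apr 4, 1879 is a Friday.)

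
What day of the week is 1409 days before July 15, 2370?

Monday

Jul 15, 2370 is a Wednesday.
1409 mod 7 = 2, so 1409 days before a Wednesday is Wednesday − 2 = Monday.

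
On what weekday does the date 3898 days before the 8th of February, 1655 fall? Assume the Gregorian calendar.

First find the weekday of Feb 8, 1655. Doomsday rule: the anchor day for the 1600s is Tuesday. For year 55: 55÷12 = 4 r 7, and 7÷4 = 1, so 4+7+1 = 12.
Tuesday + 12 ≡ Sunday — that's 1655's doomsday.
In February the doomsday date is Feb 28 (1655 is not a leap year).
Feb 8 is 20 days before Feb 28; 20 mod 7 = 6, so Sunday − 6 = Monday.
3898 mod 7 = 6, so 3898 days before a Monday is Monday − 6 = Tuesday.

Tuesday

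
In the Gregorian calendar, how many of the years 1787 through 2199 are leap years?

100

Multiples of 4 in [1787,2199]: 103.
Of those, multiples of 100: 4 (not leap unless ÷400).
Multiples of 400: 1.
Leap years = 103 − 4 + 1 = 100.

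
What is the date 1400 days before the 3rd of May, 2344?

July 3, 2340

−366 (one year; includes Feb 29, 2344) → May 3, 2343 (1034 left).
−365 (one year) → May 3, 2342 (669 left).
−365 (one year) → May 3, 2341 (304 left).
−3 → Apr 30, 2341 (end of Apr, 30 days; 301 left).
−30 → Mar 31, 2341 (end of Mar, 31 days; 271 left).
−31 → Feb 28, 2341 (end of Feb, 28 days; 240 left).
−28 → Jan 31, 2341 (end of Jan, 31 days; 212 left).
−31 → Dec 31, 2340 (end of Dec, 31 days; 181 left).
−31 → Nov 30, 2340 (end of Nov, 30 days; 150 left).
−30 → Oct 31, 2340 (end of Oct, 31 days; 120 left).
−31 → Sep 30, 2340 (end of Sep, 30 days; 89 left).
−30 → Aug 31, 2340 (end of Aug, 31 days; 59 left).
−31 → Jul 31, 2340 (end of Jul, 31 days; 28 left).
−28 → Jul 3, 2340.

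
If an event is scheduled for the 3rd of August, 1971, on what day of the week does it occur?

Doomsday rule: the anchor day for the 1900s is Wednesday. For year 71: 71÷12 = 5 r 11, and 11÷4 = 2, so 5+11+2 = 18.
Wednesday + 18 ≡ Sunday — that's 1971's doomsday.
In August the doomsday date is Aug 8.
Aug 3 is 5 days before Aug 8; 5 mod 7 = 5, so Sunday − 5 = Tuesday.

Tuesday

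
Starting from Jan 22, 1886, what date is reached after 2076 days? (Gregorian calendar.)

+365 (one year) → Jan 22, 1887 (1711 left).
+365 (one year) → Jan 22, 1888 (1346 left).
+366 (one year; includes Feb 29, 1888) → Jan 22, 1889 (980 left).
+365 (one year) → Jan 22, 1890 (615 left).
+365 (one year) → Jan 22, 1891 (250 left).
Jan has 31 days: +10 → Feb 1, 1891 (240 left).
Feb has 28 days: +28 → Mar 1, 1891 (212 left).
Mar has 31 days: +31 → Apr 1, 1891 (181 left).
Apr has 30 days: +30 → May 1, 1891 (151 left).
May has 31 days: +31 → Jun 1, 1891 (120 left).
Jun has 30 days: +30 → Jul 1, 1891 (90 left).
Jul has 31 days: +31 → Aug 1, 1891 (59 left).
Aug has 31 days: +31 → Sep 1, 1891 (28 left).
+28 → Sep 29, 1891.

September 29, 1891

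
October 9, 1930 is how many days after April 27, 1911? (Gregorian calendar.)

7105

Apr 27, 1911 → Apr 27, 1912: 366 days (Feb 29, 1912 is in that span).
Apr 27, 1912 → Apr 27, 1913: 365 days.
Apr 27, 1913 → Apr 27, 1914: 365 days.
Apr 27, 1914 → Apr 27, 1915: 365 days.
Apr 27, 1915 → Apr 27, 1916: 366 days (Feb 29, 1916 is in that span).
Apr 27, 1916 → Apr 27, 1917: 365 days.
Apr 27, 1917 → Apr 27, 1918: 365 days.
Apr 27, 1918 → Apr 27, 1919: 365 days.
Apr 27, 1919 → Apr 27, 1920: 366 days (Feb 29, 1920 is in that span).
Apr 27, 1920 → Apr 27, 1921: 365 days.
Apr 27, 1921 → Apr 27, 1922: 365 days.
Apr 27, 1922 → Apr 27, 1923: 365 days.
Apr 27, 1923 → Apr 27, 1924: 366 days (Feb 29, 1924 is in that span).
Apr 27, 1924 → Apr 27, 1925: 365 days.
Apr 27, 1925 → Apr 27, 1926: 365 days.
Apr 27, 1926 → Apr 27, 1927: 365 days.
Apr 27, 1927 → Apr 27, 1928: 366 days (Feb 29, 1928 is in that span).
Apr 27, 1928 → Apr 27, 1929: 365 days.
Apr 27, 1929 → Apr 27, 1930: 365 days.
Apr 27, 1930 → May 27, 1930: 30 days (April has 30).
May 27, 1930 → Jun 27, 1930: 31 days (May has 31).
Jun 27, 1930 → Jul 27, 1930: 30 days (June has 30).
Jul 27, 1930 → Aug 27, 1930: 31 days (July has 31).
Aug 27, 1930 → Sep 27, 1930: 31 days (August has 31).
Sep 27, 1930 → Oct 9, 1930: 12 days.
Total: 7105 days.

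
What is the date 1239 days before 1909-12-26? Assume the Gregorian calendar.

August 5, 1906

−365 (one year) → Dec 26, 1908 (874 left).
−366 (one year; includes Feb 29, 1908) → Dec 26, 1907 (508 left).
−365 (one year) → Dec 26, 1906 (143 left).
−26 → Nov 30, 1906 (end of Nov, 30 days; 117 left).
−30 → Oct 31, 1906 (end of Oct, 31 days; 87 left).
−31 → Sep 30, 1906 (end of Sep, 30 days; 56 left).
−30 → Aug 31, 1906 (end of Aug, 31 days; 26 left).
−26 → Aug 5, 1906.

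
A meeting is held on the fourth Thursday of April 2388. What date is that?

April 28, 2388

April 1, 2388 is a Friday.
The first Thursday is therefore April 7 (6 days later).
The fourth Thursday is 7 + 3×7 = April 28.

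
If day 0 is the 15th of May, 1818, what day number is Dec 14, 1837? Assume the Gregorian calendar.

May 15, 1818 → May 15, 1819: 365 days.
May 15, 1819 → May 15, 1820: 366 days (Feb 29, 1820 is in that span).
May 15, 1820 → May 15, 1821: 365 days.
May 15, 1821 → May 15, 1822: 365 days.
May 15, 1822 → May 15, 1823: 365 days.
May 15, 1823 → May 15, 1824: 366 days (Feb 29, 1824 is in that span).
May 15, 1824 → May 15, 1825: 365 days.
May 15, 1825 → May 15, 1826: 365 days.
May 15, 1826 → May 15, 1827: 365 days.
May 15, 1827 → May 15, 1828: 366 days (Feb 29, 1828 is in that span).
May 15, 1828 → May 15, 1829: 365 days.
May 15, 1829 → May 15, 1830: 365 days.
May 15, 1830 → May 15, 1831: 365 days.
May 15, 1831 → May 15, 1832: 366 days (Feb 29, 1832 is in that span).
May 15, 1832 → May 15, 1833: 365 days.
May 15, 1833 → May 15, 1834: 365 days.
May 15, 1834 → May 15, 1835: 365 days.
May 15, 1835 → May 15, 1836: 366 days (Feb 29, 1836 is in that span).
May 15, 1836 → May 15, 1837: 365 days.
May 15, 1837 → Jun 15, 1837: 31 days (May has 31).
Jun 15, 1837 → Jul 15, 1837: 30 days (June has 30).
Jul 15, 1837 → Aug 15, 1837: 31 days (July has 31).
Aug 15, 1837 → Sep 15, 1837: 31 days (August has 31).
Sep 15, 1837 → Oct 15, 1837: 30 days (September has 30).
Oct 15, 1837 → Nov 15, 1837: 31 days (October has 31).
Nov 15, 1837 → Dec 14, 1837: 29 days.
Total: 7153 days.

7153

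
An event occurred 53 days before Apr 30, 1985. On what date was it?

−30 → Mar 31, 1985 (end of Mar, 31 days; 23 left).
−23 → Mar 8, 1985.

March 8, 1985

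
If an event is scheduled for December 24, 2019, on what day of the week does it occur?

Tuesday

Doomsday rule: the anchor day for the 2000s is Tuesday. For year 19: 19÷12 = 1 r 7, and 7÷4 = 1, so 1+7+1 = 9.
Tuesday + 9 ≡ Thursday — that's 2019's doomsday.
In December the doomsday date is Dec 12.
Dec 24 is 12 days after Dec 12; 12 mod 7 = 5, so Thursday + 5 = Tuesday.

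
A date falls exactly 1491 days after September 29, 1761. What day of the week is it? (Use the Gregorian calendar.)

Tuesday

First find the weekday of Sep 29, 1761. Doomsday rule: the anchor day for the 1700s is Sunday. For year 61: 61÷12 = 5 r 1, and 1÷4 = 0, so 5+1+0 = 6.
Sunday + 6 ≡ Saturday — that's 1761's doomsday.
In September the doomsday date is Sep 5.
Sep 29 is 24 days after Sep 5; 24 mod 7 = 3, so Saturday + 3 = Tuesday.
1491 mod 7 = 0, so 1491 days after a Tuesday is Tuesday + 0 = Tuesday.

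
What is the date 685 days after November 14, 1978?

+365 (one year) → Nov 14, 1979 (320 left).
Nov has 30 days: +17 → Dec 1, 1979 (303 left).
Dec has 31 days: +31 → Jan 1, 1980 (272 left).
Jan has 31 days: +31 → Feb 1, 1980 (241 left).
Feb has 29 days: +29 → Mar 1, 1980 (212 left).
Mar has 31 days: +31 → Apr 1, 1980 (181 left).
Apr has 30 days: +30 → May 1, 1980 (151 left).
May has 31 days: +31 → Jun 1, 1980 (120 left).
Jun has 30 days: +30 → Jul 1, 1980 (90 left).
Jul has 31 days: +31 → Aug 1, 1980 (59 left).
Aug has 31 days: +31 → Sep 1, 1980 (28 left).
+28 → Sep 29, 1980.

September 29, 1980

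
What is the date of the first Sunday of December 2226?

December 1, 2226 is a Friday.
The first Sunday is therefore December 3 (2 days later).

December 3, 2226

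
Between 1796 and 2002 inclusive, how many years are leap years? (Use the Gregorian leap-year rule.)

50

Multiples of 4 in [1796,2002]: 52.
Of those, multiples of 100: 3 (not leap unless ÷400).
Multiples of 400: 1.
Leap years = 52 − 3 + 1 = 50.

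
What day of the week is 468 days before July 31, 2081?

Jul 31, 2081 is a Thursday.
468 mod 7 = 6, so 468 days before a Thursday is Thursday − 6 = Friday.

Friday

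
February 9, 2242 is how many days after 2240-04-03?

677

Apr 3, 2240 → Apr 3, 2241: 365 days.
Apr 3, 2241 → May 3, 2241: 30 days (April has 30).
May 3, 2241 → Jun 3, 2241: 31 days (May has 31).
Jun 3, 2241 → Jul 3, 2241: 30 days (June has 30).
Jul 3, 2241 → Aug 3, 2241: 31 days (July has 31).
Aug 3, 2241 → Sep 3, 2241: 31 days (August has 31).
Sep 3, 2241 → Oct 3, 2241: 30 days (September has 30).
Oct 3, 2241 → Nov 3, 2241: 31 days (October has 31).
Nov 3, 2241 → Dec 3, 2241: 30 days (November has 30).
Dec 3, 2241 → Jan 3, 2242: 31 days (December has 31).
Jan 3, 2242 → Feb 3, 2242: 31 days (January has 31).
Feb 3, 2242 → Feb 9, 2242: 6 days.
Total: 677 days.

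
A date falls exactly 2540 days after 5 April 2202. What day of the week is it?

Sunday

First find the weekday of Apr 5, 2202. Doomsday rule: the anchor day for the 2200s is Friday. For year 02: 2÷12 = 0 r 2, and 2÷4 = 0, so 0+2+0 = 2.
Friday + 2 ≡ Sunday — that's 2202's doomsday.
In April the doomsday date is Apr 4.
Apr 5 is 1 day after Apr 4; 1 mod 7 = 1, so Sunday + 1 = Monday.
2540 mod 7 = 6, so 2540 days after a Monday is Monday + 6 = Sunday.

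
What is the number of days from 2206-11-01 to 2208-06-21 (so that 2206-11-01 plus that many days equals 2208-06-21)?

Nov 1, 2206 → Nov 1, 2207: 365 days.
Nov 1, 2207 → Dec 1, 2207: 30 days (November has 30).
Dec 1, 2207 → Jan 1, 2208: 31 days (December has 31).
Jan 1, 2208 → Feb 1, 2208: 31 days (January has 31).
Feb 1, 2208 → Mar 1, 2208: 29 days (February has 29).
Mar 1, 2208 → Apr 1, 2208: 31 days (March has 31).
Apr 1, 2208 → May 1, 2208: 30 days (April has 30).
May 1, 2208 → Jun 1, 2208: 31 days (May has 31).
Jun 1, 2208 → Jun 21, 2208: 20 days.
Total: 598 days.

598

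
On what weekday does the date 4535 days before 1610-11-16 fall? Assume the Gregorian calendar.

Wednesday

First find the weekday of Nov 16, 1610. Doomsday rule: the anchor day for the 1600s is Tuesday. For year 10: 10÷12 = 0 r 10, and 10÷4 = 2, so 0+10+2 = 12.
Tuesday + 12 ≡ Sunday — that's 1610's doomsday.
In November the doomsday date is Nov 7.
Nov 16 is 9 days after Nov 7; 9 mod 7 = 2, so Sunday + 2 = Tuesday.
4535 mod 7 = 6, so 4535 days before a Tuesday is Tuesday − 6 = Wednesday.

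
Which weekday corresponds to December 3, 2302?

Doomsday rule: the anchor day for the 2300s is Wednesday. For year 02: 2÷12 = 0 r 2, and 2÷4 = 0, so 0+2+0 = 2.
Wednesday + 2 ≡ Friday — that's 2302's doomsday.
In December the doomsday date is Dec 12.
Dec 3 is 9 days before Dec 12; 9 mod 7 = 2, so Friday − 2 = Wednesday.

Wednesday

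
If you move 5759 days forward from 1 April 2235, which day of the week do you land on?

Monday

Apr 1, 2235 is a Wednesday.
5759 mod 7 = 5, so 5759 days after a Wednesday is Wednesday + 5 = Monday.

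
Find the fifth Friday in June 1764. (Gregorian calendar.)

June 1, 1764 is a Friday.
The first Friday is therefore June 1 (same day).
The fifth Friday is 1 + 4×7 = June 29.

June 29, 1764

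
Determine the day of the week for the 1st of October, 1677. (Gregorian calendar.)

Friday

Doomsday rule: the anchor day for the 1600s is Tuesday. For year 77: 77÷12 = 6 r 5, and 5÷4 = 1, so 6+5+1 = 12.
Tuesday + 12 ≡ Sunday — that's 1677's doomsday.
In October the doomsday date is Oct 10.
Oct 1 is 9 days before Oct 10; 9 mod 7 = 2, so Sunday − 2 = Friday.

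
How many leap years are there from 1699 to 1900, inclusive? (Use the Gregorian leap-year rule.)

48

Multiples of 4 in [1699,1900]: 51.
Of those, multiples of 100: 3 (not leap unless ÷400).
Multiples of 400: 0.
Leap years = 51 − 3 + 0 = 48.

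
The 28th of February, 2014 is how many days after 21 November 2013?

Nov 21, 2013 → Dec 21, 2013: 30 days (November has 30).
Dec 21, 2013 → Jan 21, 2014: 31 days (December has 31).
Jan 21, 2014 → Feb 21, 2014: 31 days (January has 31).
Feb 21, 2014 → Feb 28, 2014: 7 days.
Total: 99 days.

99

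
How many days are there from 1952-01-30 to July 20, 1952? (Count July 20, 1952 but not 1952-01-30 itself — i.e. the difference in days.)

Jan 30, 1952 → Feb 29, 1952: 30 days (January has 31).
Feb 29, 1952 → Mar 29, 1952: 29 days (February has 29).
Mar 29, 1952 → Apr 29, 1952: 31 days (March has 31).
Apr 29, 1952 → May 29, 1952: 30 days (April has 30).
May 29, 1952 → Jun 29, 1952: 31 days (May has 31).
Jun 29, 1952 → Jul 20, 1952: 21 days.
Total: 172 days.

172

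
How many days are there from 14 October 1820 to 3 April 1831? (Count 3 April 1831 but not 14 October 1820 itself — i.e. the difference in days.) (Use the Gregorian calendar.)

3823

Oct 14, 1820 → Oct 14, 1821: 365 days.
Oct 14, 1821 → Oct 14, 1822: 365 days.
Oct 14, 1822 → Oct 14, 1823: 365 days.
Oct 14, 1823 → Oct 14, 1824: 366 days (Feb 29, 1824 is in that span).
Oct 14, 1824 → Oct 14, 1825: 365 days.
Oct 14, 1825 → Oct 14, 1826: 365 days.
Oct 14, 1826 → Oct 14, 1827: 365 days.
Oct 14, 1827 → Oct 14, 1828: 366 days (Feb 29, 1828 is in that span).
Oct 14, 1828 → Oct 14, 1829: 365 days.
Oct 14, 1829 → Oct 14, 1830: 365 days.
Oct 14, 1830 → Nov 14, 1830: 31 days (October has 31).
Nov 14, 1830 → Dec 14, 1830: 30 days (November has 30).
Dec 14, 1830 → Jan 14, 1831: 31 days (December has 31).
Jan 14, 1831 → Feb 14, 1831: 31 days (January has 31).
Feb 14, 1831 → Mar 14, 1831: 28 days (February has 28).
Mar 14, 1831 → Apr 3, 1831: 20 days.
Total: 3823 days.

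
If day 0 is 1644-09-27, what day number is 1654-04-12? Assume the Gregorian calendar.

3484

Sep 27, 1644 → Sep 27, 1645: 365 days.
Sep 27, 1645 → Sep 27, 1646: 365 days.
Sep 27, 1646 → Sep 27, 1647: 365 days.
Sep 27, 1647 → Sep 27, 1648: 366 days (Feb 29, 1648 is in that span).
Sep 27, 1648 → Sep 27, 1649: 365 days.
Sep 27, 1649 → Sep 27, 1650: 365 days.
Sep 27, 1650 → Sep 27, 1651: 365 days.
Sep 27, 1651 → Sep 27, 1652: 366 days (Feb 29, 1652 is in that span).
Sep 27, 1652 → Sep 27, 1653: 365 days.
Sep 27, 1653 → Oct 27, 1653: 30 days (September has 30).
Oct 27, 1653 → Nov 27, 1653: 31 days (October has 31).
Nov 27, 1653 → Dec 27, 1653: 30 days (November has 30).
Dec 27, 1653 → Jan 27, 1654: 31 days (December has 31).
Jan 27, 1654 → Feb 27, 1654: 31 days (January has 31).
Feb 27, 1654 → Mar 27, 1654: 28 days (February has 28).
Mar 27, 1654 → Apr 12, 1654: 16 days.
Total: 3484 days.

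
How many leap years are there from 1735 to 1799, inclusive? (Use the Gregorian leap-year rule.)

16

Multiples of 4 in [1735,1799]: 16.
Of those, multiples of 100: 0 (not leap unless ÷400).
Multiples of 400: 0.
Leap years = 16 − 0 + 0 = 16.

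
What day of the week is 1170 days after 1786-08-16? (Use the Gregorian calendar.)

Thursday

First find the weekday of Aug 16, 1786. Doomsday rule: the anchor day for the 1700s is Sunday. For year 86: 86÷12 = 7 r 2, and 2÷4 = 0, so 7+2+0 = 9.
Sunday + 9 ≡ Tuesday — that's 1786's doomsday.
In August the doomsday date is Aug 8.
Aug 16 is 8 days after Aug 8; 8 mod 7 = 1, so Tuesday + 1 = Wednesday.
1170 mod 7 = 1, so 1170 days after a Wednesday is Wednesday + 1 = Thursday.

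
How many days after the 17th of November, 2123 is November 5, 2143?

7293

Nov 17, 2123 → Nov 17, 2124: 366 days (Feb 29, 2124 is in that span).
Nov 17, 2124 → Nov 17, 2125: 365 days.
Nov 17, 2125 → Nov 17, 2126: 365 days.
Nov 17, 2126 → Nov 17, 2127: 365 days.
Nov 17, 2127 → Nov 17, 2128: 366 days (Feb 29, 2128 is in that span).
Nov 17, 2128 → Nov 17, 2129: 365 days.
Nov 17, 2129 → Nov 17, 2130: 365 days.
Nov 17, 2130 → Nov 17, 2131: 365 days.
Nov 17, 2131 → Nov 17, 2132: 366 days (Feb 29, 2132 is in that span).
Nov 17, 2132 → Nov 17, 2133: 365 days.
Nov 17, 2133 → Nov 17, 2134: 365 days.
Nov 17, 2134 → Nov 17, 2135: 365 days.
Nov 17, 2135 → Nov 17, 2136: 366 days (Feb 29, 2136 is in that span).
Nov 17, 2136 → Nov 17, 2137: 365 days.
Nov 17, 2137 → Nov 17, 2138: 365 days.
Nov 17, 2138 → Nov 17, 2139: 365 days.
Nov 17, 2139 → Nov 17, 2140: 366 days (Feb 29, 2140 is in that span).
Nov 17, 2140 → Nov 17, 2141: 365 days.
Nov 17, 2141 → Nov 17, 2142: 365 days.
Nov 17, 2142 → Dec 17, 2142: 30 days (November has 30).
Dec 17, 2142 → Jan 17, 2143: 31 days (December has 31).
Jan 17, 2143 → Feb 17, 2143: 31 days (January has 31).
Feb 17, 2143 → Mar 17, 2143: 28 days (February has 28).
Mar 17, 2143 → Apr 17, 2143: 31 days (March has 31).
Apr 17, 2143 → May 17, 2143: 30 days (April has 30).
May 17, 2143 → Jun 17, 2143: 31 days (May has 31).
Jun 17, 2143 → Jul 17, 2143: 30 days (June has 30).
Jul 17, 2143 → Aug 17, 2143: 31 days (July has 31).
Aug 17, 2143 → Sep 17, 2143: 31 days (August has 31).
Sep 17, 2143 → Oct 17, 2143: 30 days (September has 30).
Oct 17, 2143 → Nov 5, 2143: 19 days.
Total: 7293 days.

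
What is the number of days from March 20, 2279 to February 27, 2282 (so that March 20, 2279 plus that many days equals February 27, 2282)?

1075

Mar 20, 2279 → Mar 20, 2280: 366 days (Feb 29, 2280 is in that span).
Mar 20, 2280 → Mar 20, 2281: 365 days.
Mar 20, 2281 → Apr 20, 2281: 31 days (March has 31).
Apr 20, 2281 → May 20, 2281: 30 days (April has 30).
May 20, 2281 → Jun 20, 2281: 31 days (May has 31).
Jun 20, 2281 → Jul 20, 2281: 30 days (June has 30).
Jul 20, 2281 → Aug 20, 2281: 31 days (July has 31).
Aug 20, 2281 → Sep 20, 2281: 31 days (August has 31).
Sep 20, 2281 → Oct 20, 2281: 30 days (September has 30).
Oct 20, 2281 → Nov 20, 2281: 31 days (October has 31).
Nov 20, 2281 → Dec 20, 2281: 30 days (November has 30).
Dec 20, 2281 → Jan 20, 2282: 31 days (December has 31).
Jan 20, 2282 → Feb 20, 2282: 31 days (January has 31).
Feb 20, 2282 → Feb 27, 2282: 7 days.
Total: 1075 days.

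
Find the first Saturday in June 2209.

June 1, 2209 is a Thursday.
The first Saturday is therefore June 3 (2 days later).

June 3, 2209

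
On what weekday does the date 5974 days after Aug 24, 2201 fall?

Thursday

Aug 24, 2201 is a Monday.
5974 mod 7 = 3, so 5974 days after a Monday is Monday + 3 = Thursday.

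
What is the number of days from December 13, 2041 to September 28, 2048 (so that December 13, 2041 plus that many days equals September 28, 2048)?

2481

Dec 13, 2041 → Dec 13, 2042: 365 days.
Dec 13, 2042 → Dec 13, 2043: 365 days.
Dec 13, 2043 → Dec 13, 2044: 366 days (Feb 29, 2044 is in that span).
Dec 13, 2044 → Dec 13, 2045: 365 days.
Dec 13, 2045 → Dec 13, 2046: 365 days.
Dec 13, 2046 → Dec 13, 2047: 365 days.
Dec 13, 2047 → Jan 13, 2048: 31 days (December has 31).
Jan 13, 2048 → Feb 13, 2048: 31 days (January has 31).
Feb 13, 2048 → Mar 13, 2048: 29 days (February has 29).
Mar 13, 2048 → Apr 13, 2048: 31 days (March has 31).
Apr 13, 2048 → May 13, 2048: 30 days (April has 30).
May 13, 2048 → Jun 13, 2048: 31 days (May has 31).
Jun 13, 2048 → Jul 13, 2048: 30 days (June has 30).
Jul 13, 2048 → Aug 13, 2048: 31 days (July has 31).
Aug 13, 2048 → Sep 13, 2048: 31 days (August has 31).
Sep 13, 2048 → Sep 28, 2048: 15 days.
Total: 2481 days.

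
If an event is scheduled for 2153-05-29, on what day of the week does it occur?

Tuesday

Doomsday rule: the anchor day for the 2100s is Sunday. For year 53: 53÷12 = 4 r 5, and 5÷4 = 1, so 4+5+1 = 10.
Sunday + 10 ≡ Wednesday — that's 2153's doomsday.
In May the doomsday date is May 9.
May 29 is 20 days after May 9; 20 mod 7 = 6, so Wednesday + 6 = Tuesday.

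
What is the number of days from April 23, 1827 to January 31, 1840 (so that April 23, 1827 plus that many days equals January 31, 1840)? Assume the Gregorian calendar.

Apr 23, 1827 → Apr 23, 1828: 366 days (Feb 29, 1828 is in that span).
Apr 23, 1828 → Apr 23, 1829: 365 days.
Apr 23, 1829 → Apr 23, 1830: 365 days.
Apr 23, 1830 → Apr 23, 1831: 365 days.
Apr 23, 1831 → Apr 23, 1832: 366 days (Feb 29, 1832 is in that span).
Apr 23, 1832 → Apr 23, 1833: 365 days.
Apr 23, 1833 → Apr 23, 1834: 365 days.
Apr 23, 1834 → Apr 23, 1835: 365 days.
Apr 23, 1835 → Apr 23, 1836: 366 days (Feb 29, 1836 is in that span).
Apr 23, 1836 → Apr 23, 1837: 365 days.
Apr 23, 1837 → Apr 23, 1838: 365 days.
Apr 23, 1838 → Apr 23, 1839: 365 days.
Apr 23, 1839 → May 23, 1839: 30 days (April has 30).
May 23, 1839 → Jun 23, 1839: 31 days (May has 31).
Jun 23, 1839 → Jul 23, 1839: 30 days (June has 30).
Jul 23, 1839 → Aug 23, 1839: 31 days (July has 31).
Aug 23, 1839 → Sep 23, 1839: 31 days (August has 31).
Sep 23, 1839 → Oct 23, 1839: 30 days (September has 30).
Oct 23, 1839 → Nov 23, 1839: 31 days (October has 31).
Nov 23, 1839 → Dec 23, 1839: 30 days (November has 30).
Dec 23, 1839 → Jan 23, 1840: 31 days (December has 31).
Jan 23, 1840 → Jan 31, 1840: 8 days.
Total: 4666 days.

4666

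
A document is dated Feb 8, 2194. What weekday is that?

Saturday

Doomsday rule: the anchor day for the 2100s is Sunday. For year 94: 94÷12 = 7 r 10, and 10÷4 = 2, so 7+10+2 = 19.
Sunday + 19 ≡ Friday — that's 2194's doomsday.
In February the doomsday date is Feb 28 (2194 is not a leap year).
Feb 8 is 20 days before Feb 28; 20 mod 7 = 6, so Friday − 6 = Saturday.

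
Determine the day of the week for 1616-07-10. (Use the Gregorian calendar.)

Doomsday rule: the anchor day for the 1600s is Tuesday. For year 16: 16÷12 = 1 r 4, and 4÷4 = 1, so 1+4+1 = 6.
Tuesday + 6 ≡ Monday — that's 1616's doomsday.
In July the doomsday date is Jul 11.
Jul 10 is 1 day before Jul 11; 1 mod 7 = 1, so Monday − 1 = Sunday.

Sunday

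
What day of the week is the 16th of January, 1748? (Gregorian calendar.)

Tuesday

Doomsday rule: the anchor day for the 1700s is Sunday. For year 48: 48÷12 = 4 r 0, and 0÷4 = 0, so 4+0+0 = 4.
Sunday + 4 ≡ Thursday — that's 1748's doomsday.
In January the doomsday date is Jan 4 (1748 is a leap year (divisible by 4)).
Jan 16 is 12 days after Jan 4; 12 mod 7 = 5, so Thursday + 5 = Tuesday.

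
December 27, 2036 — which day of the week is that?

Saturday

January 1, 2036 is a Tuesday.
Jan 1, 2036 → Feb 1, 2036: 31 days (January has 31).
Feb 1, 2036 → Mar 1, 2036: 29 days (February has 29).
Mar 1, 2036 → Apr 1, 2036: 31 days (March has 31).
Apr 1, 2036 → May 1, 2036: 30 days (April has 30).
May 1, 2036 → Jun 1, 2036: 31 days (May has 31).
Jun 1, 2036 → Jul 1, 2036: 30 days (June has 30).
Jul 1, 2036 → Aug 1, 2036: 31 days (July has 31).
Aug 1, 2036 → Sep 1, 2036: 31 days (August has 31).
Sep 1, 2036 → Oct 1, 2036: 30 days (September has 30).
Oct 1, 2036 → Nov 1, 2036: 31 days (October has 31).
Nov 1, 2036 → Dec 1, 2036: 30 days (November has 30).
Dec 1, 2036 → Dec 27, 2036: 26 days.
Total: 361 days.
361 mod 7 = 4, so Tuesday + 4 = Saturday.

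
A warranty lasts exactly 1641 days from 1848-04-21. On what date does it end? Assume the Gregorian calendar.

October 18, 1852

+365 (one year) → Apr 21, 1849 (1276 left).
+365 (one year) → Apr 21, 1850 (911 left).
+365 (one year) → Apr 21, 1851 (546 left).
+366 (one year; includes Feb 29, 1852) → Apr 21, 1852 (180 left).
Apr has 30 days: +10 → May 1, 1852 (170 left).
May has 31 days: +31 → Jun 1, 1852 (139 left).
Jun has 30 days: +30 → Jul 1, 1852 (109 left).
Jul has 31 days: +31 → Aug 1, 1852 (78 left).
Aug has 31 days: +31 → Sep 1, 1852 (47 left).
Sep has 30 days: +30 → Oct 1, 1852 (17 left).
+17 → Oct 18, 1852.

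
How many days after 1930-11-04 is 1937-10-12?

Nov 4, 1930 → Nov 4, 1931: 365 days.
Nov 4, 1931 → Nov 4, 1932: 366 days (Feb 29, 1932 is in that span).
Nov 4, 1932 → Nov 4, 1933: 365 days.
Nov 4, 1933 → Nov 4, 1934: 365 days.
Nov 4, 1934 → Nov 4, 1935: 365 days.
Nov 4, 1935 → Nov 4, 1936: 366 days (Feb 29, 1936 is in that span).
Nov 4, 1936 → Dec 4, 1936: 30 days (November has 30).
Dec 4, 1936 → Jan 4, 1937: 31 days (December has 31).
Jan 4, 1937 → Feb 4, 1937: 31 days (January has 31).
Feb 4, 1937 → Mar 4, 1937: 28 days (February has 28).
Mar 4, 1937 → Apr 4, 1937: 31 days (March has 31).
Apr 4, 1937 → May 4, 1937: 30 days (April has 30).
May 4, 1937 → Jun 4, 1937: 31 days (May has 31).
Jun 4, 1937 → Jul 4, 1937: 30 days (June has 30).
Jul 4, 1937 → Aug 4, 1937: 31 days (July has 31).
Aug 4, 1937 → Sep 4, 1937: 31 days (August has 31).
Sep 4, 1937 → Oct 4, 1937: 30 days (September has 30).
Oct 4, 1937 → Oct 12, 1937: 8 days.
Total: 2534 days.

2534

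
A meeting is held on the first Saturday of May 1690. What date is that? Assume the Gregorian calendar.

May 1, 1690 is a Monday.
The first Saturday is therefore May 6 (5 days later).

May 6, 1690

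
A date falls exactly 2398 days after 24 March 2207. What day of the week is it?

Mar 24, 2207 is a Tuesday.
2398 mod 7 = 4, so 2398 days after a Tuesday is Tuesday + 4 = Saturday.

Saturday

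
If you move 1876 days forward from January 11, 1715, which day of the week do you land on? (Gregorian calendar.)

Friday

Jan 11, 1715 is a Friday.
1876 mod 7 = 0, so 1876 days after a Friday is Friday + 0 = Friday.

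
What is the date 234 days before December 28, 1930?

−28 → Nov 30, 1930 (end of Nov, 30 days; 206 left).
−30 → Oct 31, 1930 (end of Oct, 31 days; 176 left).
−31 → Sep 30, 1930 (end of Sep, 30 days; 145 left).
−30 → Aug 31, 1930 (end of Aug, 31 days; 115 left).
−31 → Jul 31, 1930 (end of Jul, 31 days; 84 left).
−31 → Jun 30, 1930 (end of Jun, 30 days; 53 left).
−30 → May 31, 1930 (end of May, 31 days; 23 left).
−23 → May 8, 1930.

May 8, 1930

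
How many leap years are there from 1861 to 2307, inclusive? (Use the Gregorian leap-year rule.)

Multiples of 4 in [1861,2307]: 111.
Of those, multiples of 100: 5 (not leap unless ÷400).
Multiples of 400: 1.
Leap years = 111 − 5 + 1 = 107.

107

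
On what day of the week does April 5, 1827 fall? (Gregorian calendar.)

January 1, 1827 is a Monday.
Jan 1, 1827 → Feb 1, 1827: 31 days (January has 31).
Feb 1, 1827 → Mar 1, 1827: 28 days (February has 28).
Mar 1, 1827 → Apr 1, 1827: 31 days (March has 31).
Apr 1, 1827 → Apr 5, 1827: 4 days.
Total: 94 days.
94 mod 7 = 3, so Monday + 3 = Thursday.

Thursday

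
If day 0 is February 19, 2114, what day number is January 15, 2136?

8000

Feb 19, 2114 → Feb 19, 2115: 365 days.
Feb 19, 2115 → Feb 19, 2116: 365 days.
Feb 19, 2116 → Feb 19, 2117: 366 days (Feb 29, 2116 is in that span).
Feb 19, 2117 → Feb 19, 2118: 365 days.
Feb 19, 2118 → Feb 19, 2119: 365 days.
Feb 19, 2119 → Feb 19, 2120: 365 days.
Feb 19, 2120 → Feb 19, 2121: 366 days (Feb 29, 2120 is in that span).
Feb 19, 2121 → Feb 19, 2122: 365 days.
Feb 19, 2122 → Feb 19, 2123: 365 days.
Feb 19, 2123 → Feb 19, 2124: 365 days.
Feb 19, 2124 → Feb 19, 2125: 366 days (Feb 29, 2124 is in that span).
Feb 19, 2125 → Feb 19, 2126: 365 days.
Feb 19, 2126 → Feb 19, 2127: 365 days.
Feb 19, 2127 → Feb 19, 2128: 365 days.
Feb 19, 2128 → Feb 19, 2129: 366 days (Feb 29, 2128 is in that span).
Feb 19, 2129 → Feb 19, 2130: 365 days.
Feb 19, 2130 → Feb 19, 2131: 365 days.
Feb 19, 2131 → Feb 19, 2132: 365 days.
Feb 19, 2132 → Feb 19, 2133: 366 days (Feb 29, 2132 is in that span).
Feb 19, 2133 → Feb 19, 2134: 365 days.
Feb 19, 2134 → Feb 19, 2135: 365 days.
Feb 19, 2135 → Mar 19, 2135: 28 days (February has 28).
Mar 19, 2135 → Apr 19, 2135: 31 days (March has 31).
Apr 19, 2135 → May 19, 2135: 30 days (April has 30).
May 19, 2135 → Jun 19, 2135: 31 days (May has 31).
Jun 19, 2135 → Jul 19, 2135: 30 days (June has 30).
Jul 19, 2135 → Aug 19, 2135: 31 days (July has 31).
Aug 19, 2135 → Sep 19, 2135: 31 days (August has 31).
Sep 19, 2135 → Oct 19, 2135: 30 days (September has 30).
Oct 19, 2135 → Nov 19, 2135: 31 days (October has 31).
Nov 19, 2135 → Dec 19, 2135: 30 days (November has 30).
Dec 19, 2135 → Jan 15, 2136: 27 days.
Total: 8000 days.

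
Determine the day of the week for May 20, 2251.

Tuesday

Doomsday rule: the anchor day for the 2200s is Friday. For year 51: 51÷12 = 4 r 3, and 3÷4 = 0, so 4+3+0 = 7.
Friday + 7 ≡ Friday — that's 2251's doomsday.
In May the doomsday date is May 9.
May 20 is 11 days after May 9; 11 mod 7 = 4, so Friday + 4 = Tuesday.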